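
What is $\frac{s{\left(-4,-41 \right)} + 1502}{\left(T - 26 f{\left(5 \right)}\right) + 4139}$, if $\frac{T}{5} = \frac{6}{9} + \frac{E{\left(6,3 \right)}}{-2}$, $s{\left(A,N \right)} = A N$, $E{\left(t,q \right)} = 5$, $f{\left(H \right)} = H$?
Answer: $\frac{9996}{23999} \approx 0.41652$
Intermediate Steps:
$T = - \frac{55}{6}$ ($T = 5 \left(\frac{6}{9} + \frac{5}{-2}\right) = 5 \left(6 \cdot \frac{1}{9} + 5 \left(- \frac{1}{2}\right)\right) = 5 \left(\frac{2}{3} - \frac{5}{2}\right) = 5 \left(- \frac{11}{6}\right) = - \frac{55}{6} \approx -9.1667$)
$\frac{s{\left(-4,-41 \right)} + 1502}{\left(T - 26 f{\left(5 \right)}\right) + 4139} = \frac{\left(-4\right) \left(-41\right) + 1502}{\left(- \frac{55}{6} - 130\right) + 4139} = \frac{164 + 1502}{\left(- \frac{55}{6} - 130\right) + 4139} = \frac{1666}{- \frac{835}{6} + 4139} = \frac{1666}{\frac{23999}{6}} = 1666 \cdot \frac{6}{23999} = \frac{9996}{23999}$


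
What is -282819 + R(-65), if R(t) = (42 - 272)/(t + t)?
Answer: -3676624/13 ≈ -2.8282e+5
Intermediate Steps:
R(t) = -115/t (R(t) = -230*1/(2*t) = -115/t)
-282819 + R(-65) = -282819 - 115/(-65) = -282819 - 115*(-1/65) = -282819 + 23/13 = -3676624/13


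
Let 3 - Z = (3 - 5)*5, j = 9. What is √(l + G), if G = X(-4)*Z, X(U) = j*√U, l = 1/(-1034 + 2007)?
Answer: √(973 + 221534586*I)/973 ≈ 10.817 + 10.817*I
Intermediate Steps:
l = 1/973 ≈ 0.0010277
X(U) = 9*√U
Z = 13 (Z = 3 - (3 - 5)*5 = 3 - (-2)*5 = 3 - 1*(-10) = 3 + 10 = 13)
G = 234*I (G = (9*√(-4))*13 = (9*(2*I))*13 = (18*I)*13 = 234*I ≈ 234.0*I)
√(l + G) = √(1/973 + 234*I)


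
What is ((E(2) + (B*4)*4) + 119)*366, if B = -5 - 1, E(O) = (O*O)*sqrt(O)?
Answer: 8418 + 1464*sqrt(2) ≈ 10488.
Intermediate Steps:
E(O) = O**(5/2) (E(O) = O**2*sqrt(O) = O**(5/2))
B = -6
((E(2) + (B*4)*4) + 119)*366 = ((2**(5/2) - 6*4*4) + 119)*366 = ((4*sqrt(2) - 24*4) + 119)*366 = ((4*sqrt(2) - 96) + 119)*366 = ((-96 + 4*sqrt(2)) + 119)*366 = (23 + 4*sqrt(2))*366 = 8418 + 1464*sqrt(2)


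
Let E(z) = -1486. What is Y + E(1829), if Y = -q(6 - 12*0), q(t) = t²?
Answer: -1522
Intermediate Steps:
Y = -36 (Y = -(6 - 12*0)² = -(6 + 0)² = -1*6² = -1*36 = -36)
Y + E(1829) = -36 - 1486 = -1522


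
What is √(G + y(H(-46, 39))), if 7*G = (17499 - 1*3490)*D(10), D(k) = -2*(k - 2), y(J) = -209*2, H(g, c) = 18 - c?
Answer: 87*I*√210/7 ≈ 180.11*I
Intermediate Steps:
y(J) = -418
D(k) = 4 - 2*k (D(k) = -2*(-2 + k) = 4 - 2*k)
G = -224144/7 (G = ((17499 - 1*3490)*(4 - 2*10))/7 = ((17499 - 3490)*(4 - 20))/7 = (14009*(-16))/7 = (⅐)*(-224144) = -224144/7 ≈ -32021.)
√(G + y(H(-46, 39))) = √(-224144/7 - 418) = √(-227070/7) = 87*I*√210/7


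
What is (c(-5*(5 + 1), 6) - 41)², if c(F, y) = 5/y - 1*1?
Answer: 61009/36 ≈ 1694.7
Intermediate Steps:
c(F, y) = -1 + 5/y (c(F, y) = 5/y - 1 = -1 + 5/y)
(c(-5*(5 + 1), 6) - 41)² = ((5 - 1*6)/6 - 41)² = ((5 - 6)/6 - 41)² = ((⅙)*(-1) - 41)² = (-⅙ - 41)² = (-247/6)² = 61009/36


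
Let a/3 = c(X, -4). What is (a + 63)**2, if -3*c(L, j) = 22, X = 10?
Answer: 1681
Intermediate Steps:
c(L, j) = -22/3 (c(L, j) = -1/3*22 = -22/3)
a = -22 (a = 3*(-22/3) = -22)
(a + 63)**2 = (-22 + 63)**2 = 41**2 = 1681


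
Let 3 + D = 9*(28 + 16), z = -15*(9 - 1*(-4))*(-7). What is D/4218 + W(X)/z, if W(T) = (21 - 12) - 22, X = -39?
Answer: 12349/147630 ≈ 0.083648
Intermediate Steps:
W(T) = -13 (W(T) = 9 - 22 = -13)
z = 1365 (z = -15*(9 + 4)*(-7) = -15*13*(-7) = -195*(-7) = 1365)
D = 393 (D = -3 + 9*(28 + 16) = -3 + 9*44 = -3 + 396 = 393)
D/4218 + W(X)/z = 393/4218 - 13/1365 = 393*(1/4218) - 13*1/1365 = 131/1406 - 1/105 = 12349/147630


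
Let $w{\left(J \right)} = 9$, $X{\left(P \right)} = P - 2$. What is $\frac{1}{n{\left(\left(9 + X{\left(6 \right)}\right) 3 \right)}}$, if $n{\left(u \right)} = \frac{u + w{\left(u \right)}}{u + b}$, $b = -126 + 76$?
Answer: $- \frac{11}{48} \approx -0.22917$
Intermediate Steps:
$X{\left(P \right)} = -2 + P$ ($X{\left(P \right)} = P - 2 = -2 + P$)
$b = -50$
$n{\left(u \right)} = \frac{9 + u}{-50 + u}$ ($n{\left(u \right)} = \frac{u + 9}{u - 50} = \frac{9 + u}{-50 + u}$)
$\frac{1}{n{\left(\left(9 + X{\left(6 \right)}\right) 3 \right)}} = \frac{1}{\frac{1}{-50 + \left(9 + \left(-2 + 6\right)\right) 3} \left(9 + \left(9 + \left(-2 + 6\right)\right) 3\right)} = \frac{1}{\frac{1}{-50 + \left(9 + 4\right) 3} \left(9 + \left(9 + 4\right) 3\right)} = \frac{1}{\frac{1}{-50 + 13 \cdot 3} \left(9 + 13 \cdot 3\right)} = \frac{1}{\frac{1}{-50 + 39} \left(9 + 39\right)} = \frac{1}{\frac{1}{-11} \cdot 48} = \frac{1}{\left(- \frac{1}{11}\right) 48} = \frac{1}{- \frac{48}{11}} = - \frac{11}{48}$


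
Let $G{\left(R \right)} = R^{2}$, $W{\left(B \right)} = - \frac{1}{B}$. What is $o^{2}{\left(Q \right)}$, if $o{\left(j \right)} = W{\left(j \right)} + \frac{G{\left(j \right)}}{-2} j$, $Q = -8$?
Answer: $\frac{4198401}{64} \approx 65600.0$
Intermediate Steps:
$o{\left(j \right)} = - \frac{1}{j} - \frac{j^{3}}{2}$ ($o{\left(j \right)} = - \frac{1}{j} + \frac{j^{2}}{-2} j = - \frac{1}{j} + j^{2} \left(- \frac{1}{2}\right) j = - \frac{1}{j} + - \frac{j^{2}}{2} j = - \frac{1}{j} - \frac{j^{3}}{2}$)
$o^{2}{\left(Q \right)} = \left(\frac{-2 - \left(-8\right)^{4}}{2 \left(-8\right)}\right)^{2} = \left(\frac{1}{2} \left(- \frac{1}{8}\right) \left(-2 - 4096\right)\right)^{2} = \left(\frac{1}{2} \left(- \frac{1}{8}\right) \left(-4098\right)\right)^{2} = \left(\frac{2049}{8}\right)^{2} = \frac{4198401}{64}$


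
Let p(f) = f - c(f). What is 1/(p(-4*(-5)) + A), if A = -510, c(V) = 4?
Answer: -1/494 ≈ -0.0020243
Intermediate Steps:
p(f) = -4 + f (p(f) = f - 1*4 = f - 4 = -4 + f)
1/(p(-4*(-5)) + A) = 1/((-4 - 4*(-5)) - 510) = 1/((-4 + 20) - 510) = 1/(16 - 510) = 1/(-494) = -1/494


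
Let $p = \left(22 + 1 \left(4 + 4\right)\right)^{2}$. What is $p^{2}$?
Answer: $810000$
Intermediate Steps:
$p = 900$ ($p = \left(22 + 1 \cdot 8\right)^{2} = \left(22 + 8\right)^{2} = 30^{2} = 900$)
$p^{2} = 900^{2} = 810000$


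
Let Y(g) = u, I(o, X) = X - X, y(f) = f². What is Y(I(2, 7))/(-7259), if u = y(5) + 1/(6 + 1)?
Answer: -176/50813 ≈ -0.0034637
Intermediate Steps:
I(o, X) = 0
u = 176/7 (u = 5² + 1/(6 + 1) = 25 + 1/7 = 25 + ⅐ = 176/7 ≈ 25.143)
Y(g) = 176/7
Y(I(2, 7))/(-7259) = (176/7)/(-7259) = (176/7)*(-1/7259) = -176/50813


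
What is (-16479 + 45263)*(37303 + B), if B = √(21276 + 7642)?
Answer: 1073729552 + 28784*√28918 ≈ 1.0786e+9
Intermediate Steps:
B = √28918 ≈ 170.05
(-16479 + 45263)*(37303 + B) = (-16479 + 45263)*(37303 + √28918) = 28784*(37303 + √28918) = 1073729552 + 28784*√28918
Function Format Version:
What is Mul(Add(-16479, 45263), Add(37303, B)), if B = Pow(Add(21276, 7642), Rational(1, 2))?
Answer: Add(1073729552, Mul(28784, Pow(28918, Rational(1, 2)))) ≈ 1.0786e+9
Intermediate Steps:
B = Pow(28918, Rational(1, 2)) ≈ 170.05
Mul(Add(-16479, 45263), Add(37303, B)) = Mul(Add(-16479, 45263), Add(37303, Pow(28918, Rational(1, 2)))) = Mul(28784, Add(37303, Pow(28918, Rational(1, 2)))) = Add(1073729552, Mul(28784, Pow(28918, Rational(1, 2))))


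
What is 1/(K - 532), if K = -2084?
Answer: -1/2616 ≈ -0.00038226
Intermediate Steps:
1/(K - 532) = 1/(-2084 - 532) = 1/(-2616) = -1/2616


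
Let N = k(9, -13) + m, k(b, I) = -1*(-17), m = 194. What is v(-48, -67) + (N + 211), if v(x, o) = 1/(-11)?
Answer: 4641/11 ≈ 421.91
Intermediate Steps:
k(b, I) = 17
v(x, o) = -1/11
N = 211 (N = 17 + 194 = 211)
v(-48, -67) + (N + 211) = -1/11 + (211 + 211) = -1/11 + 422 = 4641/11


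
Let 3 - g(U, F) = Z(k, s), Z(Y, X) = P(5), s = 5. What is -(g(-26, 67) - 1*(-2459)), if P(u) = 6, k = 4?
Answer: -2456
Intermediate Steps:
Z(Y, X) = 6
g(U, F) = -3 (g(U, F) = 3 - 1*6 = 3 - 6 = -3)
-(g(-26, 67) - 1*(-2459)) = -(-3 - 1*(-2459)) = -(-3 + 2459) = -1*2456 = -2456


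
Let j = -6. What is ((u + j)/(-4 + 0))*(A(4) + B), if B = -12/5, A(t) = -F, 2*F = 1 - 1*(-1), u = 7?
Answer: 17/20 ≈ 0.85000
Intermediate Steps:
F = 1 (F = (1 - 1*(-1))/2 = (1 + 1)/2 = (1/2)*2 = 1)
A(t) = -1 (A(t) = -1*1 = -1)
B = -12/5 (B = -12*1/5 = -12/5 ≈ -2.4000)
((u + j)/(-4 + 0))*(A(4) + B) = ((7 - 6)/(-4 + 0))*(-1 - 12/5) = (1/(-4))*(-17/5) = (1*(-1/4))*(-17/5) = -1/4*(-17/5) = 17/20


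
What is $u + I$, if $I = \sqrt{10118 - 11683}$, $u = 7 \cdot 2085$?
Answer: $14595 + i \sqrt{1565} \approx 14595.0 + 39.56 i$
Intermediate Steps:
$u = 14595$
$I = i \sqrt{1565}$ ($I = \sqrt{-1565} = i \sqrt{1565} \approx 39.56 i$)
$u + I = 14595 + i \sqrt{1565}$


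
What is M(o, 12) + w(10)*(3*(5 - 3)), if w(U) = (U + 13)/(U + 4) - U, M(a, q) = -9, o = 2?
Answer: -414/7 ≈ -59.143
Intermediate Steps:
w(U) = -U + (13 + U)/(4 + U) (w(U) = (13 + U)/(4 + U) - U = -U + (13 + U)/(4 + U))
M(o, 12) + w(10)*(3*(5 - 3)) = -9 + ((13 - 1*10² - 3*10)/(4 + 10))*(3*(5 - 3)) = -9 + ((13 - 1*100 - 30)/14)*(3*2) = -9 + ((13 - 100 - 30)/14)*6 = -9 + ((1/14)*(-117))*6 = -9 - 117/14*6 = -9 - 351/7 = -414/7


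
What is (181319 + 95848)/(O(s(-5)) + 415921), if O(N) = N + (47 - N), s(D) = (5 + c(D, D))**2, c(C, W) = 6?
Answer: 92389/138656 ≈ 0.66632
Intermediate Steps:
s(D) = 121 (s(D) = (5 + 6)**2 = 11**2 = 121)
O(N) = 47
(181319 + 95848)/(O(s(-5)) + 415921) = (181319 + 95848)/(47 + 415921) = 277167/415968 = 277167*(1/415968) = 92389/138656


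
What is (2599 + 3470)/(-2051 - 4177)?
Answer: -2023/2076 ≈ -0.97447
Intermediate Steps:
(2599 + 3470)/(-2051 - 4177) = 6069/(-6228) = 6069*(-1/6228) = -2023/2076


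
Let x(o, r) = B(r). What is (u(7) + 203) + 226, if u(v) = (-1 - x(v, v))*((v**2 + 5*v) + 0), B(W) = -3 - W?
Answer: 1185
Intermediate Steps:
x(o, r) = -3 - r
u(v) = (2 + v)*(v**2 + 5*v) (u(v) = (-1 - (-3 - v))*((v**2 + 5*v) + 0) = (-1 + (3 + v))*(v**2 + 5*v) = (2 + v)*(v**2 + 5*v))
(u(7) + 203) + 226 = (7*(10 + 7**2 + 7*7) + 203) + 226 = (7*(10 + 49 + 49) + 203) + 226 = (7*108 + 203) + 226 = (756 + 203) + 226 = 959 + 226 = 1185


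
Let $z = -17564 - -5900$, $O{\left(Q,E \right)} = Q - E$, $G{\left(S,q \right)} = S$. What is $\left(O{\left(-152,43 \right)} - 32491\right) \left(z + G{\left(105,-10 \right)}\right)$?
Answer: $377817474$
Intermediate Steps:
$z = -11664$ ($z = -17564 + 5900 = -11664$)
$\left(O{\left(-152,43 \right)} - 32491\right) \left(z + G{\left(105,-10 \right)}\right) = \left(\left(-152 - 43\right) - 32491\right) \left(-11664 + 105\right) = \left(\left(-152 - 43\right) - 32491\right) \left(-11559\right) = \left(-195 - 32491\right) \left(-11559\right) = \left(-32686\right) \left(-11559\right) = 377817474$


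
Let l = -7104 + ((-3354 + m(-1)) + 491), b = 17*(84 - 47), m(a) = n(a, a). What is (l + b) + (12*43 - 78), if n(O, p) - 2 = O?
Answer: -8899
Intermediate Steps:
n(O, p) = 2 + O
m(a) = 2 + a
b = 629 (b = 17*37 = 629)
l = -9966 (l = -7104 + ((-3354 + (2 - 1)) + 491) = -7104 + ((-3354 + 1) + 491) = -7104 + (-3353 + 491) = -7104 - 2862 = -9966)
(l + b) + (12*43 - 78) = (-9966 + 629) + (12*43 - 78) = -9337 + (516 - 78) = -9337 + 438 = -8899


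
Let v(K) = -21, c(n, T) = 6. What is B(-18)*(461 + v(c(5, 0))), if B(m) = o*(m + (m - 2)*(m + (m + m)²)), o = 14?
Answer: -157560480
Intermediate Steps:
B(m) = 14*m + 14*(-2 + m)*(m + 4*m²) (B(m) = 14*(m + (m - 2)*(m + (m + m)²)) = 14*(m + (-2 + m)*(m + (2*m)²)) = 14*(m + (-2 + m)*(m + 4*m²)) = 14*m + 14*(-2 + m)*(m + 4*m²))
B(-18)*(461 + v(c(5, 0))) = (14*(-18)*(-1 - 7*(-18) + 4*(-18)²))*(461 - 21) = (14*(-18)*(-1 + 126 + 4*324))*440 = (14*(-18)*(-1 + 126 + 1296))*440 = (14*(-18)*1421)*440 = -358092*440 = -157560480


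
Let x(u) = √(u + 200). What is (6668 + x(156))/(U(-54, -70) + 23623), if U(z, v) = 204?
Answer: 6668/23827 + 2*√89/23827 ≈ 0.28064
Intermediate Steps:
x(u) = √(200 + u)
(6668 + x(156))/(U(-54, -70) + 23623) = (6668 + √(200 + 156))/(204 + 23623) = (6668 + √356)/23827 = (6668 + 2*√89)*(1/23827) = 6668/23827 + 2*√89/23827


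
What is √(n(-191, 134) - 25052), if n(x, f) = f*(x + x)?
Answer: 4*I*√4765 ≈ 276.12*I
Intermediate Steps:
n(x, f) = 2*f*x (n(x, f) = f*(2*x) = 2*f*x)
√(n(-191, 134) - 25052) = √(2*134*(-191) - 25052) = √(-51188 - 25052) = √(-76240) = 4*I*√4765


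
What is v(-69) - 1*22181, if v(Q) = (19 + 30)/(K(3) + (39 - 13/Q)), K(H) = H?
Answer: -64565510/2911 ≈ -22180.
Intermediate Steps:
v(Q) = 49/(42 - 13/Q) (v(Q) = (19 + 30)/(3 + (39 - 13/Q)) = 49/(3 + (39 - 13/Q)) = 49/(42 - 13/Q))
v(-69) - 1*22181 = 49*(-69)/(-13 + 42*(-69)) - 1*22181 = 49*(-69)/(-13 - 2898) - 22181 = 49*(-69)/(-2911) - 22181 = 49*(-69)*(-1/2911) - 22181 = 3381/2911 - 22181 = -64565510/2911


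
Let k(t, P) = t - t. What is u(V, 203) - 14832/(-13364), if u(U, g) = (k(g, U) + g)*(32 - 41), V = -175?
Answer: -6100299/3341 ≈ -1825.9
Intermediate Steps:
k(t, P) = 0
u(U, g) = -9*g (u(U, g) = (0 + g)*(32 - 41) = g*(-9) = -9*g)
u(V, 203) - 14832/(-13364) = -9*203 - 14832/(-13364) = -1827 - 14832*(-1/13364) = -1827 + 3708/3341 = -6100299/3341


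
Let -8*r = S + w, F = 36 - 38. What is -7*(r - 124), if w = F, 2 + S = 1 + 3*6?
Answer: 7049/8 ≈ 881.13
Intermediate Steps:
S = 17 (S = -2 + (1 + 3*6) = -2 + (1 + 18) = -2 + 19 = 17)
F = -2
w = -2
r = -15/8 (r = -(17 - 2)/8 = -⅛*15 = -15/8 ≈ -1.8750)
-7*(r - 124) = -7*(-15/8 - 124) = -7*(-1007/8) = 7049/8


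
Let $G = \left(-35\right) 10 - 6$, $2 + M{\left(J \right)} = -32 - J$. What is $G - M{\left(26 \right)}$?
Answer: $-296$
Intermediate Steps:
$M{\left(J \right)} = -34 - J$ ($M{\left(J \right)} = -2 - \left(32 + J\right) = -34 - J$)
$G = -356$ ($G = -350 - 6 = -356$)
$G - M{\left(26 \right)} = -356 - \left(-34 - 26\right) = -356 - -60 = -356 + 60 = -296$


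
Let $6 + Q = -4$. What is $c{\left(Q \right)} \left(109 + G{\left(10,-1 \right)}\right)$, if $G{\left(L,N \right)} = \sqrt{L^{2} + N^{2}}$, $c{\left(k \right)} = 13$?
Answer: $1417 + 13 \sqrt{101} \approx 1547.6$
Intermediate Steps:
$Q = -10$ ($Q = -6 - 4 = -10$)
$c{\left(Q \right)} \left(109 + G{\left(10,-1 \right)}\right) = 13 \left(109 + \sqrt{10^{2} + \left(-1\right)^{2}}\right) = 13 \left(109 + \sqrt{100 + 1}\right) = 13 \left(109 + \sqrt{101}\right) = 1417 + 13 \sqrt{101}$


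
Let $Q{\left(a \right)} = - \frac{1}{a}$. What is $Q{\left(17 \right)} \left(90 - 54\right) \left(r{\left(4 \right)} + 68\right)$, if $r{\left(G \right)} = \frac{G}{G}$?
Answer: $- \frac{2484}{17} \approx -146.12$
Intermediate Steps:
$r{\left(G \right)} = 1$
$Q{\left(17 \right)} \left(90 - 54\right) \left(r{\left(4 \right)} + 68\right) = - \frac{1}{17} \left(90 - 54\right) \left(1 + 68\right) = \left(-1\right) \frac{1}{17} \cdot 36 \cdot 69 = \left(- \frac{1}{17}\right) 2484 = - \frac{2484}{17}$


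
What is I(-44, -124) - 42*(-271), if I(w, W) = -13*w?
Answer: 11954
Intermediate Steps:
I(-44, -124) - 42*(-271) = -13*(-44) - 42*(-271) = 572 - 1*(-11382) = 572 + 11382 = 11954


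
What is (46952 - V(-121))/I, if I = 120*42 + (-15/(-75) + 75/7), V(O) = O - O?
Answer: 821660/88391 ≈ 9.2957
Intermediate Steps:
V(O) = 0
I = 176782/35 (I = 5040 + (-15*(-1/75) + 75*(⅐)) = 5040 + (⅕ + 75/7) = 5040 + 382/35 = 176782/35 ≈ 5050.9)
(46952 - V(-121))/I = (46952 - 1*0)/(176782/35) = (46952 + 0)*(35/176782) = 46952*(35/176782) = 821660/88391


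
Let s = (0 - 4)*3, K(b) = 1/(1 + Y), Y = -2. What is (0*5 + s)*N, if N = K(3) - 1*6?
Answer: 84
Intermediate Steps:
K(b) = -1 (K(b) = 1/(1 - 2) = 1/(-1) = -1)
s = -12 (s = -4*3 = -12)
N = -7 (N = -1 - 1*6 = -1 - 6 = -7)
(0*5 + s)*N = (0*5 - 12)*(-7) = (0 - 12)*(-7) = -12*(-7) = 84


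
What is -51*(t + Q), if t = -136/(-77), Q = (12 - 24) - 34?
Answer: 173706/77 ≈ 2255.9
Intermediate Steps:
Q = -46 (Q = -12 - 34 = -46)
t = 136/77 (t = -136*(-1/77) = 136/77 ≈ 1.7662)
-51*(t + Q) = -51*(136/77 - 46) = -51*(-3406/77) = 173706/77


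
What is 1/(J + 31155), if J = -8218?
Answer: 1/22937 ≈ 4.3598e-5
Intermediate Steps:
1/(J + 31155) = 1/(-8218 + 31155) = 1/22937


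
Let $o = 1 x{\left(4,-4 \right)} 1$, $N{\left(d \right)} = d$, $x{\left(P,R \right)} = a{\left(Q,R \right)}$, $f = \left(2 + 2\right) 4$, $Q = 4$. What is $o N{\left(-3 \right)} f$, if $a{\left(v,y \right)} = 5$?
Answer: $-240$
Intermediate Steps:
$f = 16$ ($f = 4 \cdot 4 = 16$)
$x{\left(P,R \right)} = 5$
$o = 5$ ($o = 1 \cdot 5 \cdot 1 = 5 \cdot 1 = 5$)
$o N{\left(-3 \right)} f = 5 \left(-3\right) 16 = \left(-15\right) 16 = -240$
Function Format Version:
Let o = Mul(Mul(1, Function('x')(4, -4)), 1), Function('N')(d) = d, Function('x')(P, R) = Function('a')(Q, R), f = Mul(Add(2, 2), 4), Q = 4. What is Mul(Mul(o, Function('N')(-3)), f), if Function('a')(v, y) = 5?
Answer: -240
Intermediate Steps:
f = 16 (f = Mul(4, 4) = 16)
Function('x')(P, R) = 5
o = 5 (o = Mul(Mul(1, 5), 1) = Mul(5, 1) = 5)
Mul(Mul(o, Function('N')(-3)), f) = Mul(Mul(5, -3), 16) = Mul(-15, 16) = -240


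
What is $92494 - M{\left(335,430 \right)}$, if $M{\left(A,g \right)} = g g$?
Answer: $-92406$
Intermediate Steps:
$M{\left(A,g \right)} = g^{2}$
$92494 - M{\left(335,430 \right)} = 92494 - 430^{2} = 92494 - 184900 = -92406$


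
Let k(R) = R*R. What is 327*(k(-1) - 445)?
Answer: -145188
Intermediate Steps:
k(R) = R²
327*(k(-1) - 445) = 327*((-1)² - 445) = 327*(1 - 445) = 327*(-444) = -145188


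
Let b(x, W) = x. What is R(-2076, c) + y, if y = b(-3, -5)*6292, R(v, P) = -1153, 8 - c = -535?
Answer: -20029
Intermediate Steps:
c = 543 (c = 8 - 1*(-535) = 8 + 535 = 543)
y = -18876 (y = -3*6292 = -18876)
R(-2076, c) + y = -1153 - 18876 = -20029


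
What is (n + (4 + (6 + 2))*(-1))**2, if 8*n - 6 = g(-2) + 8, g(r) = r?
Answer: 441/4 ≈ 110.25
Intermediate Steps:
n = 3/2 (n = 3/4 + (-2 + 8)/8 = 3/4 + (1/8)*6 = 3/4 + 3/4 = 3/2 ≈ 1.5000)
(n + (4 + (6 + 2))*(-1))**2 = (3/2 + (4 + (6 + 2))*(-1))**2 = (3/2 + (4 + 8)*(-1))**2 = (3/2 + 12*(-1))**2 = (3/2 - 12)**2 = (-21/2)**2 = 441/4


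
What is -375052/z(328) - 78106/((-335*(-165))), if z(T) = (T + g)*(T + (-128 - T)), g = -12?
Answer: 4392941953/558940800 ≈ 7.8594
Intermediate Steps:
z(T) = 1536 - 128*T (z(T) = (T - 12)*(T + (-128 - T)) = (-12 + T)*(-128) = 1536 - 128*T)
-375052/z(328) - 78106/((-335*(-165))) = -375052/(1536 - 128*328) - 78106/((-335*(-165))) = -375052/(1536 - 41984) - 78106/55275 = -375052/(-40448) - 78106*1/55275 = -375052*(-1/40448) - 78106/55275 = 93763/10112 - 78106/55275 = 4392941953/558940800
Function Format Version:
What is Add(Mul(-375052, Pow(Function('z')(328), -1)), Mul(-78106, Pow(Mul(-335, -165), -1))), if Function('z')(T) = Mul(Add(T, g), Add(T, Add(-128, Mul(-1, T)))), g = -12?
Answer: Rational(4392941953, 558940800) ≈ 7.8594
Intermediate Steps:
Function('z')(T) = Add(1536, Mul(-128, T)) (Function('z')(T) = Mul(Add(T, -12), Add(T, Add(-128, Mul(-1, T)))) = Mul(Add(-12, T), -128) = Add(1536, Mul(-128, T)))
Add(Mul(-375052, Pow(Function('z')(328), -1)), Mul(-78106, Pow(Mul(-335, -165), -1))) = Add(Mul(-375052, Pow(Add(1536, Mul(-128, 328)), -1)), Mul(-78106, Pow(Mul(-335, -165), -1))) = Add(Mul(-375052, Pow(Add(1536, -41984), -1)), Mul(-78106, Pow(55275, -1))) = Add(Mul(-375052, Pow(-40448, -1)), Mul(-78106, Rational(1, 55275))) = Add(Mul(-375052, Rational(-1, 40448)), Rational(-78106, 55275)) = Add(Rational(93763, 10112), Rational(-78106, 55275)) = Rational(4392941953, 558940800)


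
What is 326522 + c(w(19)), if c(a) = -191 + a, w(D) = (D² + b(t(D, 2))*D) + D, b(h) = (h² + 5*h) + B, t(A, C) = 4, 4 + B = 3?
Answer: 327376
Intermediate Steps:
B = -1 (B = -4 + 3 = -1)
b(h) = -1 + h² + 5*h (b(h) = (h² + 5*h) - 1 = -1 + h² + 5*h)
w(D) = D² + 36*D (w(D) = (D² + (-1 + 4² + 5*4)*D) + D = (D² + (-1 + 16 + 20)*D) + D = (D² + 35*D) + D = D² + 36*D)
326522 + c(w(19)) = 326522 + (-191 + 19*(36 + 19)) = 326522 + (-191 + 19*55) = 326522 + (-191 + 1045) = 326522 + 854 = 327376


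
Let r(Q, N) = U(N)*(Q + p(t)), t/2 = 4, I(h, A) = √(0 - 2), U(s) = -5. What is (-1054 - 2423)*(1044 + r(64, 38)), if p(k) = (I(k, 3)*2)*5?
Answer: -2517348 + 173850*I*√2 ≈ -2.5173e+6 + 2.4586e+5*I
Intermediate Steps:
I(h, A) = I*√2 (I(h, A) = √(-2) = I*√2)
t = 8 (t = 2*4 = 8)
p(k) = 10*I*√2 (p(k) = ((I*√2)*2)*5 = (2*I*√2)*5 = 10*I*√2)
r(Q, N) = -5*Q - 50*I*√2 (r(Q, N) = -5*(Q + 10*I*√2) = -5*Q - 50*I*√2)
(-1054 - 2423)*(1044 + r(64, 38)) = (-1054 - 2423)*(1044 + (-5*64 - 50*I*√2)) = -3477*(1044 + (-320 - 50*I*√2)) = -3477*(724 - 50*I*√2) = -2517348 + 173850*I*√2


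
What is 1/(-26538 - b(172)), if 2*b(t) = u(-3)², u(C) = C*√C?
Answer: -2/53049 ≈ -3.7701e-5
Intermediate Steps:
u(C) = C^(3/2)
b(t) = -27/2 (b(t) = ((-3)^(3/2))²/2 = (-3*I*√3)²/2 = (½)*(-27) = -27/2)
1/(-26538 - b(172)) = 1/(-26538 - 1*(-27/2)) = 1/(-26538 + 27/2) = 1/(-53049/2) = -2/53049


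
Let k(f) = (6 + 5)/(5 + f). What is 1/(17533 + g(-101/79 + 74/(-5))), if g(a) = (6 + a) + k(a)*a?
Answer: 1728520/30316315399 ≈ 5.7016e-5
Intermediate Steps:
k(f) = 11/(5 + f)
g(a) = 6 + a + 11*a/(5 + a) (g(a) = (6 + a) + (11/(5 + a))*a = (6 + a) + 11*a/(5 + a) = 6 + a + 11*a/(5 + a))
1/(17533 + g(-101/79 + 74/(-5))) = 1/(17533 + (30 + (-101/79 + 74/(-5))² + 22*(-101/79 + 74/(-5)))/(5 + (-101/79 + 74/(-5)))) = 1/(17533 + (30 + (-101*1/79 + 74*(-⅕))² + 22*(-101*1/79 + 74*(-⅕)))/(5 + (-101*1/79 + 74*(-⅕)))) = 1/(17533 + (30 + (-101/79 - 74/5)² + 22*(-101/79 - 74/5))/(5 + (-101/79 - 74/5))) = 1/(17533 + (30 + (-6351/395)² + 22*(-6351/395))/(5 - 6351/395)) = 1/(17533 + (30 + 40335201/156025 - 139722/395)/(-4376/395)) = 1/(17533 - 395/4376*(-10174239/156025)) = 1/(17533 + 10174239/1728520) = 1/(30316315399/1728520) = 1728520/30316315399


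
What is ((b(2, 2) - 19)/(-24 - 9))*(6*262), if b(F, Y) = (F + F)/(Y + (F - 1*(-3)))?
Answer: 67596/77 ≈ 877.87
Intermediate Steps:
b(F, Y) = 2*F/(3 + F + Y) (b(F, Y) = (2*F)/(Y + (F + 3)) = (2*F)/(Y + (3 + F)) = (2*F)/(3 + F + Y) = 2*F/(3 + F + Y))
((b(2, 2) - 19)/(-24 - 9))*(6*262) = ((2*2/(3 + 2 + 2) - 19)/(-24 - 9))*(6*262) = ((2*2/7 - 19)/(-33))*1572 = ((2*2*(⅐) - 19)*(-1/33))*1572 = ((4/7 - 19)*(-1/33))*1572 = -129/7*(-1/33)*1572 = (43/77)*1572 = 67596/77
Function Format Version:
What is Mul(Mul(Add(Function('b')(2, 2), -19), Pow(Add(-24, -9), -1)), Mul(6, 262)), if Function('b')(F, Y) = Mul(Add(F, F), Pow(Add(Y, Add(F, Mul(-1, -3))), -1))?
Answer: Rational(67596, 77) ≈ 877.87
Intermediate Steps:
Function('b')(F, Y) = Mul(2, F, Pow(Add(3, F, Y), -1)) (Function('b')(F, Y) = Mul(Mul(2, F), Pow(Add(Y, Add(F, 3)), -1)) = Mul(Mul(2, F), Pow(Add(Y, Add(3, F)), -1)) = Mul(Mul(2, F), Pow(Add(3, F, Y), -1)) = Mul(2, F, Pow(Add(3, F, Y), -1)))
Mul(Mul(Add(Function('b')(2, 2), -19), Pow(Add(-24, -9), -1)), Mul(6, 262)) = Mul(Mul(Add(Mul(2, 2, Pow(Add(3, 2, 2), -1)), -19), Pow(Add(-24, -9), -1)), Mul(6, 262)) = Mul(Mul(Add(Mul(2, 2, Pow(7, -1)), -19), Pow(-33, -1)), 1572) = Mul(Mul(Add(Mul(2, 2, Rational(1, 7)), -19), Rational(-1, 33)), 1572) = Mul(Mul(Add(Rational(4, 7), -19), Rational(-1, 33)), 1572) = Mul(Mul(Rational(-129, 7), Rational(-1, 33)), 1572) = Mul(Rational(43, 77), 1572) = Rational(67596, 77)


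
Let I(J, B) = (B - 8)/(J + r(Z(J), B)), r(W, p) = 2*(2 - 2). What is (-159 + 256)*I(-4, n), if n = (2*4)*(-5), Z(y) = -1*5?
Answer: 1164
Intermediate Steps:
Z(y) = -5
n = -40 (n = 8*(-5) = -40)
r(W, p) = 0 (r(W, p) = 2*0 = 0)
I(J, B) = (-8 + B)/J (I(J, B) = (B - 8)/(J + 0) = (-8 + B)/J)
(-159 + 256)*I(-4, n) = (-159 + 256)*((-8 - 40)/(-4)) = 97*(-1/4*(-48)) = 97*12 = 1164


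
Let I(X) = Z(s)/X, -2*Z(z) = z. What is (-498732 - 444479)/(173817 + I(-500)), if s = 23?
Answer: -943211000/173817023 ≈ -5.4265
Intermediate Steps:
Z(z) = -z/2
I(X) = -23/(2*X) (I(X) = (-½*23)/X = -23/(2*X))
(-498732 - 444479)/(173817 + I(-500)) = (-498732 - 444479)/(173817 - 23/2/(-500)) = -943211/(173817 - 23/2*(-1/500)) = -943211/(173817 + 23/1000) = -943211/173817023/1000 = -943211*1000/173817023 = -943211000/173817023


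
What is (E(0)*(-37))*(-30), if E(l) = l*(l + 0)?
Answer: 0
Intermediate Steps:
E(l) = l² (E(l) = l*l = l²)
(E(0)*(-37))*(-30) = (0²*(-37))*(-30) = (0*(-37))*(-30) = 0*(-30) = 0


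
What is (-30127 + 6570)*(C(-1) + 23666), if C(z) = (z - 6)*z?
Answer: -557664861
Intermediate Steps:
C(z) = z*(-6 + z) (C(z) = (-6 + z)*z = z*(-6 + z))
(-30127 + 6570)*(C(-1) + 23666) = (-30127 + 6570)*(-(-6 - 1) + 23666) = -23557*(-1*(-7) + 23666) = -23557*(7 + 23666) = -23557*23673 = -557664861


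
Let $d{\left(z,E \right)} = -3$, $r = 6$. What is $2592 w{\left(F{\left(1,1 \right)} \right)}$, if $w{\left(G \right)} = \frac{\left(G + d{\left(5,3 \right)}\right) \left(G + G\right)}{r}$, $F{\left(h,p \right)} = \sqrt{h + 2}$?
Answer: $2592 - 2592 \sqrt{3} \approx -1897.5$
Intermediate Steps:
$F{\left(h,p \right)} = \sqrt{2 + h}$
$w{\left(G \right)} = \frac{G \left(-3 + G\right)}{3}$ ($w{\left(G \right)} = \frac{\left(G - 3\right) \left(G + G\right)}{6} = \left(-3 + G\right) 2 G \frac{1}{6} = 2 G \left(-3 + G\right) \frac{1}{6} = \frac{G \left(-3 + G\right)}{3}$)
$2592 w{\left(F{\left(1,1 \right)} \right)} = 2592 \frac{\sqrt{2 + 1} \left(-3 + \sqrt{2 + 1}\right)}{3} = 2592 \frac{\sqrt{3} \left(-3 + \sqrt{3}\right)}{3} = 864 \sqrt{3} \left(-3 + \sqrt{3}\right)$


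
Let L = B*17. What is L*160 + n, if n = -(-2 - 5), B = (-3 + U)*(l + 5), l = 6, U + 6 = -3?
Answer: -359033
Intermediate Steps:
U = -9 (U = -6 - 3 = -9)
B = -132 (B = (-3 - 9)*(6 + 5) = -12*11 = -132)
n = 7 (n = -1*(-7) = 7)
L = -2244 (L = -132*17 = -2244)
L*160 + n = -2244*160 + 7 = -359040 + 7 = -359033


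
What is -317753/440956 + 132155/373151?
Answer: -60295309523/164543172356 ≈ -0.36644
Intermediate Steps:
-317753/440956 + 132155/373151 = -60295309523/164543172356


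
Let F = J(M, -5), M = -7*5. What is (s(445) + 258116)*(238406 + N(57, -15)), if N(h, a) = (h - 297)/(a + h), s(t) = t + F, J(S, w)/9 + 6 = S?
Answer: 430871325984/7 ≈ 6.1553e+10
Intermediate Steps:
M = -35
J(S, w) = -54 + 9*S
F = -369 (F = -54 + 9*(-35) = -54 - 315 = -369)
s(t) = -369 + t (s(t) = t - 369 = -369 + t)
N(h, a) = (-297 + h)/(a + h)
(s(445) + 258116)*(238406 + N(57, -15)) = ((-369 + 445) + 258116)*(238406 + (-297 + 57)/(-15 + 57)) = (76 + 258116)*(238406 - 240/42) = 258192*(238406 + (1/42)*(-240)) = 258192*(238406 - 40/7) = 258192*(1668802/7) = 430871325984/7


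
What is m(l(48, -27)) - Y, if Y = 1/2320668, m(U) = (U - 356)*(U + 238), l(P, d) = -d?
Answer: -202327439581/2320668 ≈ -87185.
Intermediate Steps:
m(U) = (-356 + U)*(238 + U)
Y = 1/2320668 ≈ 4.3091e-7
m(l(48, -27)) - Y = (-84728 + (-1*(-27))² - (-118)*(-27)) - 1*1/2320668 = (-84728 + 27² - 118*27) - 1/2320668 = (-84728 + 729 - 3186) - 1/2320668 = -87185 - 1/2320668 = -202327439581/2320668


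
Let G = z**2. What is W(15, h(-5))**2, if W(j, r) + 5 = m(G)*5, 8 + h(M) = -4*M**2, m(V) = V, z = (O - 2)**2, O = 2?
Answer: 25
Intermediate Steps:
z = 0 (z = (2 - 2)**2 = 0**2 = 0)
G = 0 (G = 0**2 = 0)
h(M) = -8 - 4*M**2
W(j, r) = -5 (W(j, r) = -5 + 0*5 = -5 + 0 = -5)
W(15, h(-5))**2 = (-5)**2 = 25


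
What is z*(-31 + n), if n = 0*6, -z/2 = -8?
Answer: -496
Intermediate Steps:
z = 16 (z = -2*(-8) = 16)
n = 0
z*(-31 + n) = 16*(-31 + 0) = 16*(-31) = -496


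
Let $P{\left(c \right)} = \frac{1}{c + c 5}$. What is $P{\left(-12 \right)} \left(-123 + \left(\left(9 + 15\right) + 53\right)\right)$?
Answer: $\frac{23}{36} \approx 0.63889$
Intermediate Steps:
$P{\left(c \right)} = \frac{1}{6 c}$ ($P{\left(c \right)} = \frac{1}{c + 5 c} = \frac{1}{6 c}$)
$P{\left(-12 \right)} \left(-123 + \left(\left(9 + 15\right) + 53\right)\right) = \frac{1}{6 \left(-12\right)} \left(-123 + \left(\left(9 + 15\right) + 53\right)\right) = \frac{1}{6} \left(- \frac{1}{12}\right) \left(-123 + \left(24 + 53\right)\right) = - \frac{-123 + 77}{72} = \left(- \frac{1}{72}\right) \left(-46\right) = \frac{23}{36}$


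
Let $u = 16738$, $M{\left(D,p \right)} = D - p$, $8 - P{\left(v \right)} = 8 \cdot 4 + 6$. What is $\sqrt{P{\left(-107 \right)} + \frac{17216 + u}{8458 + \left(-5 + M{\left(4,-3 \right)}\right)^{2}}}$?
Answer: $\frac{3 i \sqrt{51690127}}{4231} \approx 5.0978 i$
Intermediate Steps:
$P{\left(v \right)} = -30$ ($P{\left(v \right)} = 8 - \left(8 \cdot 4 + 6\right) = 8 - \left(32 + 6\right) = 8 - 38 = -30$)
$\sqrt{P{\left(-107 \right)} + \frac{17216 + u}{8458 + \left(-5 + M{\left(4,-3 \right)}\right)^{2}}} = \sqrt{-30 + \frac{17216 + 16738}{8458 + \left(-5 + \left(4 - -3\right)\right)^{2}}} = \sqrt{-30 + \frac{33954}{8458 + \left(-5 + \left(4 + 3\right)\right)^{2}}} = \sqrt{-30 + \frac{33954}{8458 + \left(-5 + 7\right)^{2}}} = \sqrt{-30 + \frac{33954}{8458 + 2^{2}}} = \sqrt{-30 + \frac{33954}{8458 + 4}} = \sqrt{-30 + \frac{33954}{8462}} = \sqrt{-30 + 33954 \cdot \frac{1}{8462}} = \sqrt{-30 + \frac{16977}{4231}} = \sqrt{- \frac{109953}{4231}} = \frac{3 i \sqrt{51690127}}{4231}$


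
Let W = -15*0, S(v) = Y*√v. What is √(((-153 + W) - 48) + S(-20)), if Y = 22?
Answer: √(-201 + 44*I*√5) ≈ 3.3755 + 14.574*I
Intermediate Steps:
S(v) = 22*√v
W = 0 (W = -5*0 = 0)
√(((-153 + W) - 48) + S(-20)) = √(((-153 + 0) - 48) + 22*√(-20)) = √((-153 - 48) + 22*(2*I*√5)) = √(-201 + 44*I*√5)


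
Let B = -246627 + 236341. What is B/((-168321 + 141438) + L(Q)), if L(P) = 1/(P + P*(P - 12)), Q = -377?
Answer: 1504594936/3932337707 ≈ 0.38262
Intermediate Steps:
B = -10286
L(P) = 1/(P + P*(-12 + P))
B/((-168321 + 141438) + L(Q)) = -10286/((-168321 + 141438) + 1/((-377)*(-11 - 377))) = -10286/(-26883 - 1/377/(-388)) = -10286/(-26883 - 1/377*(-1/388)) = -10286/(-26883 + 1/146276) = -10286/(-3932337707/146276) = -10286*(-146276/3932337707) = 1504594936/3932337707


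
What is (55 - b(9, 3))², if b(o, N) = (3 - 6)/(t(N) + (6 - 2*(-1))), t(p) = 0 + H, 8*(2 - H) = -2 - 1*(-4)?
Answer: 516961/169 ≈ 3058.9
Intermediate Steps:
H = 7/4 (H = 2 - (-2 - 1*(-4))/8 = 2 - (-2 + 4)/8 = 2 - ⅛*2 = 2 - ¼ = 7/4 ≈ 1.7500)
t(p) = 7/4 (t(p) = 0 + 7/4 = 7/4)
b(o, N) = -4/13 (b(o, N) = (3 - 6)/(7/4 + (6 - 2*(-1))) = -3/(7/4 + (6 + 2)) = -3/(7/4 + 8) = -3/39/4 = -3*4/39 = -4/13)
(55 - b(9, 3))² = (55 - 1*(-4/13))² = (55 + 4/13)² = (719/13)² = 516961/169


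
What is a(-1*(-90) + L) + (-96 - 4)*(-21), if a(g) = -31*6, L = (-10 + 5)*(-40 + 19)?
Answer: 1914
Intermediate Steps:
L = 105 (L = -5*(-21) = 105)
a(g) = -186
a(-1*(-90) + L) + (-96 - 4)*(-21) = -186 + (-96 - 4)*(-21) = -186 - 100*(-21) = -186 + 2100 = 1914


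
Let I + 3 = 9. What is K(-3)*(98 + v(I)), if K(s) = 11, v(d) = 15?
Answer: 1243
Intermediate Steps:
I = 6 (I = -3 + 9 = 6)
K(-3)*(98 + v(I)) = 11*(98 + 15) = 11*113 = 1243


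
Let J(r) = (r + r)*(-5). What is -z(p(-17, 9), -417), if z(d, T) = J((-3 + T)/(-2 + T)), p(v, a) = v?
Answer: 4200/419 ≈ 10.024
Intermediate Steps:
J(r) = -10*r (J(r) = (2*r)*(-5) = -10*r)
z(d, T) = -10*(-3 + T)/(-2 + T)
-z(p(-17, 9), -417) = -10*(3 - 1*(-417))/(-2 - 417) = -10*(3 + 417)/(-419) = -10*(-1)*420/419 = -1*(-4200/419) = 4200/419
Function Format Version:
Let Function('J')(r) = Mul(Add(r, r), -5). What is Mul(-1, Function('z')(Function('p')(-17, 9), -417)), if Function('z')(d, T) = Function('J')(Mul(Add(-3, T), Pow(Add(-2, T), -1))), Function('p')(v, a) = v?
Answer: Rational(4200, 419) ≈ 10.024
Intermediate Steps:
Function('J')(r) = Mul(-10, r) (Function('J')(r) = Mul(Mul(2, r), -5) = Mul(-10, r))
Function('z')(d, T) = Mul(-10, Pow(Add(-2, T), -1), Add(-3, T)) (Function('z')(d, T) = Mul(-10, Mul(Add(-3, T), Pow(Add(-2, T), -1))) = Mul(-10, Mul(Pow(Add(-2, T), -1), Add(-3, T))) = Mul(-10, Pow(Add(-2, T), -1), Add(-3, T)))
Mul(-1, Function('z')(Function('p')(-17, 9), -417)) = Mul(-1, Mul(10, Pow(Add(-2, -417), -1), Add(3, Mul(-1, -417)))) = Mul(-1, Mul(10, Pow(-419, -1), Add(3, 417))) = Mul(-1, Mul(10, Rational(-1, 419), 420)) = Mul(-1, Rational(-4200, 419)) = Rational(4200, 419)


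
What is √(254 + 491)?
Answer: √745 ≈ 27.295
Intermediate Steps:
√(254 + 491) = √745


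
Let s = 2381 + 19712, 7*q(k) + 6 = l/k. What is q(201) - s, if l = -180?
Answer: -1480297/67 ≈ -22094.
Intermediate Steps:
q(k) = -6/7 - 180/(7*k) (q(k) = -6/7 + (-180/k)/7 = -6/7 - 180/(7*k))
s = 22093
q(201) - s = (6/7)*(-30 - 1*201)/201 - 1*22093 = (6/7)*(1/201)*(-30 - 201) - 22093 = (6/7)*(1/201)*(-231) - 22093 = -66/67 - 22093 = -1480297/67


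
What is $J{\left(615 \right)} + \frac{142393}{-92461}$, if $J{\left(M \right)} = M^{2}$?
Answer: $\frac{34970919332}{92461} \approx 3.7822 \cdot 10^{5}$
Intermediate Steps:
$J{\left(615 \right)} + \frac{142393}{-92461} = 615^{2} + \frac{142393}{-92461} = 378225 + 142393 \left(- \frac{1}{92461}\right) = 378225 - \frac{142393}{92461} = \frac{34970919332}{92461}$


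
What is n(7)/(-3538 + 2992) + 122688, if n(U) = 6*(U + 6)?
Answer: 858815/7 ≈ 1.2269e+5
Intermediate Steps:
n(U) = 36 + 6*U (n(U) = 6*(6 + U) = 36 + 6*U)
n(7)/(-3538 + 2992) + 122688 = (36 + 6*7)/(-3538 + 2992) + 122688 = (36 + 42)/(-546) + 122688 = 78*(-1/546) + 122688 = -⅐ + 122688 = 858815/7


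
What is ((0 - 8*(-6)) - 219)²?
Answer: 29241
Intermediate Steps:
((0 - 8*(-6)) - 219)² = ((0 + 48) - 219)² = (48 - 219)² = (-171)² = 29241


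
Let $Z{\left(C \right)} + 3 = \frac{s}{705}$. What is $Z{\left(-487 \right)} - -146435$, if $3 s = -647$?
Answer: $\frac{309703033}{2115} \approx 1.4643 \cdot 10^{5}$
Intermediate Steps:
$s = - \frac{647}{3}$ ($s = \frac{1}{3} \left(-647\right) = - \frac{647}{3} \approx -215.67$)
$Z{\left(C \right)} = - \frac{6992}{2115}$ ($Z{\left(C \right)} = -3 - \frac{647}{3 \cdot 705} = -3 - \frac{647}{2115} = - \frac{6992}{2115}$)
$Z{\left(-487 \right)} - -146435 = - \frac{6992}{2115} - -146435 = - \frac{6992}{2115} + 146435 = \frac{309703033}{2115}$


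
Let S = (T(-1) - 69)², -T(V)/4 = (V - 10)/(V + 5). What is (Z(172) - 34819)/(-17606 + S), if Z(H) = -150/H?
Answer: 2994509/1224812 ≈ 2.4449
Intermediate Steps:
T(V) = -4*(-10 + V)/(5 + V) (T(V) = -4*(V - 10)/(V + 5) = -4*(-10 + V)/(5 + V))
S = 3364 (S = (4*(10 - 1*(-1))/(5 - 1) - 69)² = (4*(10 + 1)/4 - 69)² = (4*(¼)*11 - 69)² = (11 - 69)² = (-58)² = 3364)
(Z(172) - 34819)/(-17606 + S) = (-150/172 - 34819)/(-17606 + 3364) = (-150*1/172 - 34819)/(-14242) = (-75/86 - 34819)*(-1/14242) = -2994509/86*(-1/14242) = 2994509/1224812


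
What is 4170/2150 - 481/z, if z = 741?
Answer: 15814/12255 ≈ 1.2904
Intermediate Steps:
4170/2150 - 481/z = 4170/2150 - 481/741 = 4170*(1/2150) - 481*1/741 = 417/215 - 37/57 = 15814/12255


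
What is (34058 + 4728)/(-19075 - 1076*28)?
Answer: -3526/4473 ≈ -0.78829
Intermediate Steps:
(34058 + 4728)/(-19075 - 1076*28) = 38786/(-19075 - 30128) = 38786/(-49203) = 38786*(-1/49203) = -3526/4473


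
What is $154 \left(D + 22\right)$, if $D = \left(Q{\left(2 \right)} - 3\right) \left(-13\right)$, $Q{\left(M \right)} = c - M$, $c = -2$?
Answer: $17402$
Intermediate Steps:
$Q{\left(M \right)} = -2 - M$
$D = 91$ ($D = \left(\left(-2 - 2\right) - 3\right) \left(-13\right) = \left(-4 - 3\right) \left(-13\right) = \left(-7\right) \left(-13\right) = 91$)
$154 \left(D + 22\right) = 154 \left(91 + 22\right) = 154 \cdot 113 = 17402$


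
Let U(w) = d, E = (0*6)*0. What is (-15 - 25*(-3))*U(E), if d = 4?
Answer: 240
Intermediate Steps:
E = 0 (E = 0*0 = 0)
U(w) = 4
(-15 - 25*(-3))*U(E) = (-15 - 25*(-3))*4 = (-15 + 75)*4 = 60*4 = 240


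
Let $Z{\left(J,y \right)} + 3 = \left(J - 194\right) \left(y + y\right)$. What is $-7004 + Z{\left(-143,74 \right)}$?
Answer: $-56883$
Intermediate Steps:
$Z{\left(J,y \right)} = -3 + 2 y \left(-194 + J\right)$ ($Z{\left(J,y \right)} = -3 + \left(J - 194\right) \left(y + y\right) = -3 + \left(-194 + J\right) 2 y = -3 + 2 y \left(-194 + J\right)$)
$-7004 + Z{\left(-143,74 \right)} = -7004 - \left(28715 + 21164\right) = -7004 - 49879 = -56883$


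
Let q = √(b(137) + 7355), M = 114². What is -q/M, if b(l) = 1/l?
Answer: -7*√704317/890226 ≈ -0.0065991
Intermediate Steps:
M = 12996
q = 14*√704317/137 (q = √(1/137 + 7355) = √(1007636/137) = 14*√704317/137 ≈ 85.761)
-q/M = -14*√704317/137/12996 = -7*√704317/890226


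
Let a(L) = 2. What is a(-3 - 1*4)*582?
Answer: 1164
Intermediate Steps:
a(-3 - 1*4)*582 = 2*582 = 1164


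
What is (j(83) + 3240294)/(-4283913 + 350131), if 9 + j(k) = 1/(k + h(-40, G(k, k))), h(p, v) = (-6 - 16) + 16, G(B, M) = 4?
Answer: -124750973/151450607 ≈ -0.82371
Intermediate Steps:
h(p, v) = -6 (h(p, v) = -22 + 16 = -6)
j(k) = -9 + 1/(-6 + k) (j(k) = -9 + 1/(k - 6) = -9 + 1/(-6 + k))
(j(83) + 3240294)/(-4283913 + 350131) = ((55 - 9*83)/(-6 + 83) + 3240294)/(-4283913 + 350131) = ((55 - 747)/77 + 3240294)/(-3933782) = ((1/77)*(-692) + 3240294)*(-1/3933782) = (-692/77 + 3240294)*(-1/3933782) = (249501946/77)*(-1/3933782) = -124750973/151450607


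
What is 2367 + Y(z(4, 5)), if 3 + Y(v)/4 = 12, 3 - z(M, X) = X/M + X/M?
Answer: 2403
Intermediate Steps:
z(M, X) = 3 - 2*X/M (z(M, X) = 3 - (X/M + X/M) = 3 - 2*X/M)
Y(v) = 36 (Y(v) = -12 + 4*12 = -12 + 48 = 36)
2367 + Y(z(4, 5)) = 2367 + 36 = 2403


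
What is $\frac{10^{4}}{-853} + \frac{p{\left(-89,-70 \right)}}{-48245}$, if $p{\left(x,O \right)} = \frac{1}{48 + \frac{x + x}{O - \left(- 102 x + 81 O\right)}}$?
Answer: $- \frac{40314005933367}{3438784579585} \approx -11.723$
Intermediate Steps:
$p{\left(x,O \right)} = \frac{1}{48 + \frac{2 x}{- 80 O + 102 x}}$ ($p{\left(x,O \right)} = \frac{1}{48 + \frac{2 x}{O - \left(- 102 x + 81 O\right)}} = \frac{1}{48 + \frac{2 x}{- 80 O + 102 x}}$)
$\frac{10^{4}}{-853} + \frac{p{\left(-89,-70 \right)}}{-48245} = \frac{10^{4}}{-853} + \frac{\frac{1}{\left(-2449\right) \left(-89\right) + 1920 \left(-70\right)} \left(\left(-51\right) \left(-89\right) + 40 \left(-70\right)\right)}{-48245} = 10000 \left(- \frac{1}{853}\right) + \frac{4539 - 2800}{217961 - 134400} \left(- \frac{1}{48245}\right) = - \frac{10000}{853} + \frac{1}{83561} \cdot 1739 \left(- \frac{1}{48245}\right) = - \frac{10000}{853} + \frac{1739}{83561} \left(- \frac{1}{48245}\right) = - \frac{10000}{853} - \frac{1739}{4031400445} = - \frac{40314005933367}{3438784579585}$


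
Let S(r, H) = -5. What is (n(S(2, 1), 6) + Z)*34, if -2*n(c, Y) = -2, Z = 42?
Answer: 1462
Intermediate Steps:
n(c, Y) = 1 (n(c, Y) = -1/2*(-2) = 1)
(n(S(2, 1), 6) + Z)*34 = (1 + 42)*34 = 43*34 = 1462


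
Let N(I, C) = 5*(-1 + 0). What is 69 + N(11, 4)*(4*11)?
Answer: -151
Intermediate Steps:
N(I, C) = -5 (N(I, C) = 5*(-1) = -5)
69 + N(11, 4)*(4*11) = 69 - 20*11 = 69 - 5*44 = 69 - 220 = -151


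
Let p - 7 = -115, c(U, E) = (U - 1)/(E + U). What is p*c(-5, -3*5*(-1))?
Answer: 324/5 ≈ 64.800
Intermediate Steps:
c(U, E) = (-1 + U)/(E + U)
p = -108 (p = 7 - 115 = -108)
p*c(-5, -3*5*(-1)) = -108*(-1 - 5)/(-3*5*(-1) - 5) = -108*(-6)/(-15*(-1) - 5) = -108*(-6)/(15 - 5) = -108*(-6)/10 = -54*(-6)/5 = -108*(-⅗) = 324/5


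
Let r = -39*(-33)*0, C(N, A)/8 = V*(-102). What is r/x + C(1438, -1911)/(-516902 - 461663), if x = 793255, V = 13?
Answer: 10608/978565 ≈ 0.010840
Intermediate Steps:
C(N, A) = -10608 (C(N, A) = 8*(13*(-102)) = 8*(-1326) = -10608)
r = 0 (r = 1287*0 = 0)
r/x + C(1438, -1911)/(-516902 - 461663) = 0/793255 - 10608/(-516902 - 461663) = 0*(1/793255) - 10608/(-978565) = 0 - 10608*(-1/978565) = 0 + 10608/978565 = 10608/978565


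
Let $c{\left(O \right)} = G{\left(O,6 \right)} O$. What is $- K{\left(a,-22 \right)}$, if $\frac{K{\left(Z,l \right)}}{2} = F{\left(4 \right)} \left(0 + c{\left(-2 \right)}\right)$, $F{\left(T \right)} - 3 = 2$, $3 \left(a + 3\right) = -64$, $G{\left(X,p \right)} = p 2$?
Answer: $240$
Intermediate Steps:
$G{\left(X,p \right)} = 2 p$
$a = - \frac{73}{3}$ ($a = -3 + \frac{1}{3} \left(-64\right) = -3 - \frac{64}{3} = - \frac{73}{3} \approx -24.333$)
$F{\left(T \right)} = 5$ ($F{\left(T \right)} = 3 + 2 = 5$)
$c{\left(O \right)} = 12 O$ ($c{\left(O \right)} = 2 \cdot 6 O = 12 O$)
$K{\left(Z,l \right)} = -240$ ($K{\left(Z,l \right)} = 2 \cdot 5 \left(0 + 12 \left(-2\right)\right) = 2 \cdot 5 \left(0 - 24\right) = 2 \cdot 5 \left(-24\right) = 2 \left(-120\right) = -240$)
$- K{\left(a,-22 \right)} = \left(-1\right) \left(-240\right) = 240$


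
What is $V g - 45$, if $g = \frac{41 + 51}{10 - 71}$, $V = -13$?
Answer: $- \frac{1549}{61} \approx -25.393$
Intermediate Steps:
$g = - \frac{92}{61}$ ($g = \frac{92}{-61} = 92 \left(- \frac{1}{61}\right) = - \frac{92}{61} \approx -1.5082$)
$V g - 45 = \left(-13\right) \left(- \frac{92}{61}\right) - 45 = \frac{1196}{61} - 45 = - \frac{1549}{61}$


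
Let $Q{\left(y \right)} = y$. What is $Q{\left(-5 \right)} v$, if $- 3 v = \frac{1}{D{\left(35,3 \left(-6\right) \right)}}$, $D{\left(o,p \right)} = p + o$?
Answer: $\frac{5}{51} \approx 0.098039$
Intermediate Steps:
$D{\left(o,p \right)} = o + p$
$v = - \frac{1}{51}$ ($v = - \frac{1}{3 \left(35 + 3 \left(-6\right)\right)} = - \frac{1}{3 \left(35 - 18\right)} = - \frac{1}{3 \cdot 17} = \left(- \frac{1}{3}\right) \frac{1}{17} = - \frac{1}{51} \approx -0.019608$)
$Q{\left(-5 \right)} v = \left(-5\right) \left(- \frac{1}{51}\right) = \frac{5}{51}$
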